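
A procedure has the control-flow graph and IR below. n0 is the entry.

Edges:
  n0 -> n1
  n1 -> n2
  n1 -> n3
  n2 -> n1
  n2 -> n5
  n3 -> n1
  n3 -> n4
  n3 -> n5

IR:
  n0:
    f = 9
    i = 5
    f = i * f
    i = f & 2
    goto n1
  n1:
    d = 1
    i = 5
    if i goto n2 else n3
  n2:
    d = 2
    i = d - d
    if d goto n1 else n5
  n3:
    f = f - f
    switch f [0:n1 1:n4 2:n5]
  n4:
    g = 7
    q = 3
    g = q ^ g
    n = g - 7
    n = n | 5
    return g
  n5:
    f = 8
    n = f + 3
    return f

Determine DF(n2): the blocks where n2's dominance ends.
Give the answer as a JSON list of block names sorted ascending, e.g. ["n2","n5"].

Answer: ["n1", "n5"]

Analysis:
idom tree: n1←n0 n2←n1 n3←n1 n4←n3 n5←n1
Join-block Dom:
  n1: preds {n0,n2,n3}: {n0} ∩ {n0,n1,n2} ∩ {n0,n1,n3} = {n0}; idom=n0
  n5: preds {n2,n3}: {n0,n1,n2} ∩ {n0,n1,n3} = {n0,n1}; idom=n1

DF walk-up:
  n1←n0: walk · to n0
  n1←n2: walk n2→n1 to n0
  n1←n3: walk n3→n1 to n0
  n5←n2: walk n2 to n1
  n5←n3: walk n3 to n1
  n0 → ∅
  n1 → {n1}
  n2 → {n1,n5}
  n3 → {n1,n5}
  n4 → ∅
  n5 → ∅

DF(n2) = ["n1", "n5"]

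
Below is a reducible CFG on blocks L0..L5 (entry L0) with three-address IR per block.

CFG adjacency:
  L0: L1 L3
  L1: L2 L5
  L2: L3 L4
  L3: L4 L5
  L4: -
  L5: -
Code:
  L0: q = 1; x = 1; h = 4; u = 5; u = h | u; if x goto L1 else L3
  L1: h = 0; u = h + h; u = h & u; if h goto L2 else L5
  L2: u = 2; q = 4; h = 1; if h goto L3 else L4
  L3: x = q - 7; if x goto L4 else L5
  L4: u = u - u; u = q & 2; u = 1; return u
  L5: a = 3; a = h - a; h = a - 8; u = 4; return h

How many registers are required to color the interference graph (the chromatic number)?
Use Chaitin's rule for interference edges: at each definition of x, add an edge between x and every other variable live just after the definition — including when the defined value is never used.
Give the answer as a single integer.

Answer: 4

Derivation:
Per-block:
  L0 def {h,q,u,x} use ∅
  L1 def {h,u} use ∅
  L2 def {h,q,u} use ∅
  L3 def {x} use {q}
  L4 def {u} use {q,u}
  L5 def {a,h,u} use {h}

Live sets:
  L0 li=∅ lo={h,q,u}
  L1 li=∅ lo={h}
  L2 li=∅ lo={h,q,u}
  L3 li={h,q,u} lo={h,q,u}
  L4 li={q,u} lo=∅
  L5 li={h} lo=∅

Interfere edges:
  a — {h}
  h — {a,q,u,x}
  q — {h,u,x}
  u — {h,q,x}
  x — {h,q,u}

Colouring:
  {h,q,u,x} pairwise interfere (4-clique) ⇒ χ ≥ 4
  assign a→R1 h→R0 q→R1 u→R2 x→R3 — no edge inside a register ⇒ χ ≤ 4
  χ = 4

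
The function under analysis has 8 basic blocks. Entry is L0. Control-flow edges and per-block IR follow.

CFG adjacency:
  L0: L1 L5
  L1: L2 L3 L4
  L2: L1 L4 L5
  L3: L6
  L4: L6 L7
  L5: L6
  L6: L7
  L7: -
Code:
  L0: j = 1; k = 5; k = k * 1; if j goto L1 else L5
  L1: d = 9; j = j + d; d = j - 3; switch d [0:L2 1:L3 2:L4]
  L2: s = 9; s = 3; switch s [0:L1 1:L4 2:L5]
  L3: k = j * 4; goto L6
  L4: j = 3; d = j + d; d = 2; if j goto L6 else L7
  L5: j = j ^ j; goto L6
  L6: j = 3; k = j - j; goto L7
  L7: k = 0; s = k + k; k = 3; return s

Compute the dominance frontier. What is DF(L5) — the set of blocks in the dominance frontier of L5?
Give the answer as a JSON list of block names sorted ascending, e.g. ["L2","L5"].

Answer: ["L6"]

Analysis:
idom tree: L1←L0 L2←L1 L3←L1 L4←L1 L5←L0 L6←L0 L7←L0
Dom∩ at merges:
  L1: preds {L0,L2}: {L0} ∩ {L0,L1,L2} = {L0}; idom=L0
  L4: preds {L1,L2}: {L0,L1} ∩ {L0,L1,L2} = {L0,L1}; idom=L1
  L5: preds {L0,L2}: {L0} ∩ {L0,L1,L2} = {L0}; idom=L0
  L6: preds {L3,L4,L5}: {L0,L1,L3} ∩ {L0,L1,L4} ∩ {L0,L5} = {L0}; idom=L0
  L7: preds {L4,L6}: {L0,L1,L4} ∩ {L0,L6} = {L0}; idom=L0

Frontier:
  join L1 pred L0: · stop@L0
  join L1 pred L2: L2→L1 stop@L0
  join L4 pred L1: · stop@L1
  join L4 pred L2: L2 stop@L1
  join L5 pred L0: · stop@L0
  join L5 pred L2: L2→L1 stop@L0
  join L6 pred L3: L3→L1 stop@L0
  join L6 pred L4: L4→L1 stop@L0
  join L6 pred L5: L5 stop@L0
  join L7 pred L4: L4→L1 stop@L0
  join L7 pred L6: L6 stop@L0
  DF(L0)=∅
  DF(L1)={L1,L5,L6,L7}
  DF(L2)={L1,L4,L5}
  DF(L3)={L6}
  DF(L4)={L6,L7}
  DF(L5)={L6}
  DF(L6)={L7}
  DF(L7)=∅

DF(L5) = ["L6"]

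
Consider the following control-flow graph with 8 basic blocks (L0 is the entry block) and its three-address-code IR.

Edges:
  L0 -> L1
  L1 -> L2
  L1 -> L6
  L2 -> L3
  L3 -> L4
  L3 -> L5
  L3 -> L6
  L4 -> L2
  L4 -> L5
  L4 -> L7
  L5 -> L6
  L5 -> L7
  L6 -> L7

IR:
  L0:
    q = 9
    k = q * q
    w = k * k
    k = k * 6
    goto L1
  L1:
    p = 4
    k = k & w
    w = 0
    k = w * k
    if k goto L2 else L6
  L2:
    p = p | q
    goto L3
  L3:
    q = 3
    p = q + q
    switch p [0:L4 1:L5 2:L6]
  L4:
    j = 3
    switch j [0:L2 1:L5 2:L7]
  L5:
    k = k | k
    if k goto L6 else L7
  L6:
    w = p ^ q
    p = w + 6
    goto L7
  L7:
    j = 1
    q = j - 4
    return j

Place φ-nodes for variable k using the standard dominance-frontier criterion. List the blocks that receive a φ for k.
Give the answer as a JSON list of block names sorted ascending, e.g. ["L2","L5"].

Answer: ["L6", "L7"]

Working:
idom tree: L1←L0 L2←L1 L3←L2 L4←L3 L5←L3 L6←L1 L7←L1
Dom at joins:
  L2: preds {L1,L4}: {L0,L1} ∩ {L0,L1,L2,L3,L4} = {L0,L1}; idom=L1
  L5: preds {L3,L4}: {L0,L1,L2,L3} ∩ {L0,L1,L2,L3,L4} = {L0,L1,L2,L3}; idom=L3
  L6: preds {L1,L3,L5}: {L0,L1} ∩ {L0,L1,L2,L3} ∩ {L0,L1,L2,L3,L5} = {L0,L1}; idom=L1
  L7: preds {L4,L5,L6}: {L0,L1,L2,L3,L4} ∩ {L0,L1,L2,L3,L5} ∩ {L0,L1,L6} = {L0,L1}; idom=L1

DF walk-up:
  join L2 pred L1: · stop@L1
  join L2 pred L4: L4→L3→L2 stop@L1
  join L5 pred L3: · stop@L3
  join L5 pred L4: L4 stop@L3
  join L6 pred L1: · stop@L1
  join L6 pred L3: L3→L2 stop@L1
  join L6 pred L5: L5→L3→L2 stop@L1
  join L7 pred L4: L4→L3→L2 stop@L1
  join L7 pred L5: L5→L3→L2 stop@L1
  join L7 pred L6: L6 stop@L1
  L0 → ∅
  L1 → ∅
  L2 → {L2,L6,L7}
  L3 → {L2,L6,L7}
  L4 → {L2,L5,L7}
  L5 → {L6,L7}
  L6 → {L7}
  L7 → ∅

φ for k: defs {L0,L1,L5}
  DF⁺ = {L6,L7}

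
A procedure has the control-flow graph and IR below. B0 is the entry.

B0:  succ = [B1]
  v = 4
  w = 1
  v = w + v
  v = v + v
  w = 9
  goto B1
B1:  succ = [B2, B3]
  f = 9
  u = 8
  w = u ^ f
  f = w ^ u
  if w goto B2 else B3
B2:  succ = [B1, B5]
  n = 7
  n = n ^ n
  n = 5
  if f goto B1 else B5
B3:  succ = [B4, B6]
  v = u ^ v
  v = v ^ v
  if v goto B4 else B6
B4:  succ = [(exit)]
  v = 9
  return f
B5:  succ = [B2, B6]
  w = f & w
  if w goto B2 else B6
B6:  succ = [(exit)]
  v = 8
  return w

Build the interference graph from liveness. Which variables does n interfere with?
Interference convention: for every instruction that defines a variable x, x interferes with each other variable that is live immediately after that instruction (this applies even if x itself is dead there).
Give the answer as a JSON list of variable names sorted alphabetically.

Per-block:
  B0 def {v,w} use ∅
  B1 def {f,u,w} use ∅
  B2 def {n} use {f}
  B3 def {v} use {u,v}
  B4 def {v} use {f}
  B5 def {w} use {f,w}
  B6 def {v} use {w}

Backward fixpoint:
  B0: in=∅ out={v}
  B1: in={v} out={f,u,v,w}
  B2: in={f,v,w} out={f,v,w}
  B3: in={f,u,v,w} out={f,w}
  B4: in={f} out=∅
  B5: in={f,v,w} out={f,v,w}
  B6: in={w} out=∅

Interfere edges:
  f — {n,u,v,w}
  n — {f,v,w}
  u — {f,v,w}
  v — {f,n,u,w}
  w — {f,n,u,v}

N(n) = ["f", "v", "w"]

Answer: ["f", "v", "w"]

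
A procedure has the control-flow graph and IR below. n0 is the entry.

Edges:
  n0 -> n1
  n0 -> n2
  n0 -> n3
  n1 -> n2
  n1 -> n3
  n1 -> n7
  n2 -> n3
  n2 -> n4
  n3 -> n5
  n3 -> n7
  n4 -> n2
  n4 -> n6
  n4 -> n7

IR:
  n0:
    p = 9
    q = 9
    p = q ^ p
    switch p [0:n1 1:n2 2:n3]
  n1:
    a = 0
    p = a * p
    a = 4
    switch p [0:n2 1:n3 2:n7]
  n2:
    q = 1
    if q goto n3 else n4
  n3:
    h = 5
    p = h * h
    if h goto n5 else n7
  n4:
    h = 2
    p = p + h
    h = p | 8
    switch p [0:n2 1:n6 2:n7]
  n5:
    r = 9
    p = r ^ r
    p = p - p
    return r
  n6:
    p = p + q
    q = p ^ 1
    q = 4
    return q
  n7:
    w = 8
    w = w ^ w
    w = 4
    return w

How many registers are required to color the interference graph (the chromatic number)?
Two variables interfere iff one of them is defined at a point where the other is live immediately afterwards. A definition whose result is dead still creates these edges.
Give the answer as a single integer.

Answer: 3

Derivation:
def/use:
  n0: def={p,q} ue=∅
  n1: def={a,p} ue={p}
  n2: def={q} ue=∅
  n3: def={h,p} ue=∅
  n4: def={h,p} ue={p}
  n5: def={p,r} ue=∅
  n6: def={p,q} ue={p,q}
  n7: def={w} ue=∅

Backward fixpoint:
  n0 li=∅ lo={p}
  n1 li={p} lo={p}
  n2 li={p} lo={p,q}
  n3 li=∅ lo=∅
  n4 li={p,q} lo={p,q}
  n5 li=∅ lo=∅
  n6 li={p,q} lo=∅
  n7 li=∅ lo=∅

Interference:
  a↔{p}
  h↔{p,q}
  p↔{a,h,q,r}
  q↔{h,p}
  r↔{p}
  w↔∅

Registers:
  lower bound: {h,p,q} mutually conflict ⇒ χ ≥ 3
  assign a→R1 h→R1 p→R0 q→R2 r→R1 w→R0 — no edge inside a register ⇒ χ ≤ 3
  χ = 3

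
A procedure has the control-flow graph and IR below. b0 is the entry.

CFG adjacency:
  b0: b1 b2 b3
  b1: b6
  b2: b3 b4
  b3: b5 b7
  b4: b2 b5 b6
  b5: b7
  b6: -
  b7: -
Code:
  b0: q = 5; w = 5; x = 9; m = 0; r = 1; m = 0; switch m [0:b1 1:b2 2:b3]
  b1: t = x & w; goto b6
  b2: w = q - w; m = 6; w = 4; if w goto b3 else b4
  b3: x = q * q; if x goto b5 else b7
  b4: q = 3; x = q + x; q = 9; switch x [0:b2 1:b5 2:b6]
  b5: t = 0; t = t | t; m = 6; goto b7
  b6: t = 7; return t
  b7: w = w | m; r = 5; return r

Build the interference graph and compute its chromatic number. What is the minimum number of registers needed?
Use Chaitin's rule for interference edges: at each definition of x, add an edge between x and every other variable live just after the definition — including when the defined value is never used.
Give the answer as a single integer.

def/use:
  b0 def {m,q,r,w,x} use ∅
  b1 def {t} use {w,x}
  b2 def {m,w} use {q,w}
  b3 def {x} use {q}
  b4 def {q,x} use {x}
  b5 def {m,t} use ∅
  b6 def {t} use ∅
  b7 def {r,w} use {m,w}

Live sets:
  live b0: ∅→{m,q,w,x}
  live b1: {w,x}→∅
  live b2: {q,w,x}→{m,q,w,x}
  live b3: {m,q,w}→{m,w}
  live b4: {w,x}→{q,w,x}
  live b5: {w}→{m,w}
  live b6: ∅→∅
  live b7: {m,w}→∅

Interference:
  m: {q,w,x}
  q: {m,r,w,x}
  r: {q,w,x}
  t: {w}
  w: {m,q,r,t,x}
  x: {m,q,r,w}

Colouring:
  clique {m,q,w,x} ⇒ need ≥ 4
  assign m→c3 q→c1 r→c3 t→c1 w→c0 x→c2 — no edge inside a register ⇒ χ ≤ 4
  χ = 4

Answer: 4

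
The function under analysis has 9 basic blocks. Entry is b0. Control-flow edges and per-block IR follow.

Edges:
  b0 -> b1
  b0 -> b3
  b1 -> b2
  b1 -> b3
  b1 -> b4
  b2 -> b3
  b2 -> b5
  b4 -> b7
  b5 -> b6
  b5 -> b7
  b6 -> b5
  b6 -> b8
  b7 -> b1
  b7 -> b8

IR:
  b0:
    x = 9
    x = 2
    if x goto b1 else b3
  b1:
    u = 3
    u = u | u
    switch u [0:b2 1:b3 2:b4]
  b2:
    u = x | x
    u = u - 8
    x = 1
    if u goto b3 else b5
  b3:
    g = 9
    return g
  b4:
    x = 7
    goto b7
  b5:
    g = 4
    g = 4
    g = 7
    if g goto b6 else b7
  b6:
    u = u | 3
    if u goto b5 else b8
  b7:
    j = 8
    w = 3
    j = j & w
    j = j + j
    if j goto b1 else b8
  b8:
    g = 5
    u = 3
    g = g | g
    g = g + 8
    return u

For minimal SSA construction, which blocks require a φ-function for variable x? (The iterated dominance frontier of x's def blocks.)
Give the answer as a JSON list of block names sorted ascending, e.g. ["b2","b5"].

idom tree: b1←b0 b2←b1 b3←b0 b4←b1 b5←b2 b6←b5 b7←b1 b8←b1
Join-block Dom:
  b1: preds {b0,b7}: {b0} ∩ {b0,b1,b7} = {b0}; idom=b0
  b3: preds {b0,b1,b2}: {b0} ∩ {b0,b1} ∩ {b0,b1,b2} = {b0}; idom=b0
  b5: preds {b2,b6}: {b0,b1,b2} ∩ {b0,b1,b2,b5,b6} = {b0,b1,b2}; idom=b2
  b7: preds {b4,b5}: {b0,b1,b4} ∩ {b0,b1,b2,b5} = {b0,b1}; idom=b1
  b8: preds {b6,b7}: {b0,b1,b2,b5,b6} ∩ {b0,b1,b7} = {b0,b1}; idom=b1

DF derivation:
  b1←b0: walk · to b0
  b1←b7: walk b7→b1 to b0
  b3←b0: walk · to b0
  b3←b1: walk b1 to b0
  b3←b2: walk b2→b1 to b0
  b5←b2: walk · to b2
  b5←b6: walk b6→b5 to b2
  b7←b4: walk b4 to b1
  b7←b5: walk b5→b2 to b1
  b8←b6: walk b6→b5→b2 to b1
  b8←b7: walk b7 to b1
  DF(b0)=∅
  DF(b1)={b1,b3}
  DF(b2)={b3,b7,b8}
  DF(b3)=∅
  DF(b4)={b7}
  DF(b5)={b5,b7,b8}
  DF(b6)={b5,b8}
  DF(b7)={b1,b8}
  DF(b8)=∅

φ for x: defs {b0,b2,b4}
  DF⁺ = {b1,b3,b7,b8}

Answer: ["b1", "b3", "b7", "b8"]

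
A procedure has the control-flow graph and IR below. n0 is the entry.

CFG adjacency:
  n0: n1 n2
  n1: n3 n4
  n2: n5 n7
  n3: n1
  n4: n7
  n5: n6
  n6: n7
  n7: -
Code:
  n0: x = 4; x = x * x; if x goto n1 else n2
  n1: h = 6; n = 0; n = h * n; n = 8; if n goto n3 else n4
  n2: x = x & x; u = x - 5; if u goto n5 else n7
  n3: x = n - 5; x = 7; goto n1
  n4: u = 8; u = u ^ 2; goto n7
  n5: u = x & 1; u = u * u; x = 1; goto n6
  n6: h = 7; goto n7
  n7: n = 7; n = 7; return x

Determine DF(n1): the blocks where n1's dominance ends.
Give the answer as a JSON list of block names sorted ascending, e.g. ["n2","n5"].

idom tree: n1←n0 n2←n0 n3←n1 n4←n1 n5←n2 n6←n5 n7←n0
Dom at joins:
  n1: preds {n0,n3}: {n0} ∩ {n0,n1,n3} = {n0}; idom=n0
  n7: preds {n2,n4,n6}: {n0,n2} ∩ {n0,n1,n4} ∩ {n0,n2,n5,n6} = {n0}; idom=n0

DF derivation:
  n1←n0: walk · to n0
  n1←n3: walk n3→n1 to n0
  n7←n2: walk n2 to n0
  n7←n4: walk n4→n1 to n0
  n7←n6: walk n6→n5→n2 to n0
  DF(n0)=∅
  DF(n1)={n1,n7}
  DF(n2)={n7}
  DF(n3)={n1}
  DF(n4)={n7}
  DF(n5)={n7}
  DF(n6)={n7}
  DF(n7)=∅

DF(n1) = ["n1", "n7"]

Answer: ["n1", "n7"]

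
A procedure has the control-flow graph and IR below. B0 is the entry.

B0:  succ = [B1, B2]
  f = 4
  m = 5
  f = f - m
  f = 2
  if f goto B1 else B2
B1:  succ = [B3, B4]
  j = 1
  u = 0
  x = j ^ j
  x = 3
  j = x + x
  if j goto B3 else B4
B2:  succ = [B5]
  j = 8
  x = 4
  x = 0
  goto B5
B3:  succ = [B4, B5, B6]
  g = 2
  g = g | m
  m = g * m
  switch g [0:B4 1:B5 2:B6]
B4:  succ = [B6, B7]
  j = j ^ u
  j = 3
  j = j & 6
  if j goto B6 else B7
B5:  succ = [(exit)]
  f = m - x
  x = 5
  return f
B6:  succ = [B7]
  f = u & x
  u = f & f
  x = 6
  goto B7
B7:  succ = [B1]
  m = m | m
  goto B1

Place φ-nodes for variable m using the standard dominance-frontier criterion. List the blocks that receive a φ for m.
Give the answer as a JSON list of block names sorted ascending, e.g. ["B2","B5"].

Answer: ["B1", "B4", "B5", "B6", "B7"]

Derivation:
idom tree: B1←B0 B2←B0 B3←B1 B4←B1 B5←B0 B6←B1 B7←B1
Join-block Dom:
  B1: preds {B0,B7}: {B0} ∩ {B0,B1,B7} = {B0}; idom=B0
  B4: preds {B1,B3}: {B0,B1} ∩ {B0,B1,B3} = {B0,B1}; idom=B1
  B5: preds {B2,B3}: {B0,B2} ∩ {B0,B1,B3} = {B0}; idom=B0
  B6: preds {B3,B4}: {B0,B1,B3} ∩ {B0,B1,B4} = {B0,B1}; idom=B1
  B7: preds {B4,B6}: {B0,B1,B4} ∩ {B0,B1,B6} = {B0,B1}; idom=B1

DF walk-up:
  B1←B0: walk · to B0
  B1←B7: walk B7→B1 to B0
  B4←B1: walk · to B1
  B4←B3: walk B3 to B1
  B5←B2: walk B2 to B0
  B5←B3: walk B3→B1 to B0
  B6←B3: walk B3 to B1
  B6←B4: walk B4 to B1
  B7←B4: walk B4 to B1
  B7←B6: walk B6 to B1
  B0 → ∅
  B1 → {B1,B5}
  B2 → {B5}
  B3 → {B4,B5,B6}
  B4 → {B6,B7}
  B5 → ∅
  B6 → {B7}
  B7 → {B1}

φ for m: defs {B0,B3,B7}
  DF⁺ = {B1,B4,B5,B6,B7}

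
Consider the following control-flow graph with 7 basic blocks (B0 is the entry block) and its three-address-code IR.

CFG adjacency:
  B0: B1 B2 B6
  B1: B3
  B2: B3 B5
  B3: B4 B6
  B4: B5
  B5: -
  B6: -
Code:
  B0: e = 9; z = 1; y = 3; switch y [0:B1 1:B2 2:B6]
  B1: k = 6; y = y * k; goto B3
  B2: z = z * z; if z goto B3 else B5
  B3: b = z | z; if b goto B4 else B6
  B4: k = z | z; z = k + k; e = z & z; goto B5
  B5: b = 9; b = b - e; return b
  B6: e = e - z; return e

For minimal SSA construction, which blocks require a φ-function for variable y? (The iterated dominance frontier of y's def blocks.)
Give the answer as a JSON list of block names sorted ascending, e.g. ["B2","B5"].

Answer: ["B3", "B5", "B6"]

Analysis:
idom tree: B1←B0 B2←B0 B3←B0 B4←B3 B5←B0 B6←B0
Join-block Dom:
  B3: preds {B1,B2}: {B0,B1} ∩ {B0,B2} = {B0}; idom=B0
  B5: preds {B2,B4}: {B0,B2} ∩ {B0,B3,B4} = {B0}; idom=B0
  B6: preds {B0,B3}: {B0} ∩ {B0,B3} = {B0}; idom=B0

Frontier:
  B3←B1: walk B1 to B0
  B3←B2: walk B2 to B0
  B5←B2: walk B2 to B0
  B5←B4: walk B4→B3 to B0
  B6←B0: walk · to B0
  B6←B3: walk B3 to B0
  B0 → ∅
  B1 → {B3}
  B2 → {B3,B5}
  B3 → {B5,B6}
  B4 → {B5}
  B5 → ∅
  B6 → ∅

φ for y: defs {B0,B1}
  DF⁺ = {B3,B5,B6}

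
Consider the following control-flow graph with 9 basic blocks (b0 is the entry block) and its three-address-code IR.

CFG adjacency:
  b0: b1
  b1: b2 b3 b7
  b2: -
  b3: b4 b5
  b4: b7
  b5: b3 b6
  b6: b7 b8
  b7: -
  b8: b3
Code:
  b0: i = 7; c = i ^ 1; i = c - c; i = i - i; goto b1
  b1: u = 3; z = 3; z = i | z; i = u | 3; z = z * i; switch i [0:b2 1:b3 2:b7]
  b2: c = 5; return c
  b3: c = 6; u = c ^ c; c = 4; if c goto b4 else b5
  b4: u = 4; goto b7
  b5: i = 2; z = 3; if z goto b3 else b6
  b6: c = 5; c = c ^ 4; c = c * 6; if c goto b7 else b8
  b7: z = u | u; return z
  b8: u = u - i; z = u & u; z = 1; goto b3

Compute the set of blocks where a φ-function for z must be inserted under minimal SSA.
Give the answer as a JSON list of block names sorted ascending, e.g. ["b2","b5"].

Answer: ["b3", "b7"]

Analysis:
idom tree: b1←b0 b2←b1 b3←b1 b4←b3 b5←b3 b6←b5 b7←b1 b8←b6
Dom at joins:
  b3: preds {b1,b5,b8}: {b0,b1} ∩ {b0,b1,b3,b5} ∩ {b0,b1,b3,b5,b6,b8} = {b0,b1}; idom=b1
  b7: preds {b1,b4,b6}: {b0,b1} ∩ {b0,b1,b3,b4} ∩ {b0,b1,b3,b5,b6} = {b0,b1}; idom=b1

DF derivation:
  join b3 pred b1: · stop@b1
  join b3 pred b5: b5→b3 stop@b1
  join b3 pred b8: b8→b6→b5→b3 stop@b1
  join b7 pred b1: · stop@b1
  join b7 pred b4: b4→b3 stop@b1
  join b7 pred b6: b6→b5→b3 stop@b1
  DF(b0)=∅
  DF(b1)=∅
  DF(b2)=∅
  DF(b3)={b3,b7}
  DF(b4)={b7}
  DF(b5)={b3,b7}
  DF(b6)={b3,b7}
  DF(b7)=∅
  DF(b8)={b3}

φ for z: defs {b1,b5,b7,b8}
  DF⁺ = {b3,b7}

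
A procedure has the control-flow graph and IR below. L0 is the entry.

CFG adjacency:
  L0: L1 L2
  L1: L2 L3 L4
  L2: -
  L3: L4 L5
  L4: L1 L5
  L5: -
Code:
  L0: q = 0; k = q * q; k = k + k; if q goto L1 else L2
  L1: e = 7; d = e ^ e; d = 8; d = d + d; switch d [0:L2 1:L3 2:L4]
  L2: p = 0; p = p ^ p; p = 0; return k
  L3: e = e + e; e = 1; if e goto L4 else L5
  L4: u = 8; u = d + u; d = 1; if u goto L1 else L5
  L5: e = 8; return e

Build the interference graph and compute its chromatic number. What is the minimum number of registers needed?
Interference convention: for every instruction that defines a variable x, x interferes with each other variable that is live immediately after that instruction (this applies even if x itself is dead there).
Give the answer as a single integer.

Answer: 3

Working:
Block summaries:
  L0: {k,q} / ∅
  L1: {d,e} / ∅
  L2: {p} / {k}
  L3: {e} / {e}
  L4: {d,u} / {d}
  L5: {e} / ∅

Backward fixpoint:
  live L0: ∅→{k}
  live L1: {k}→{d,e,k}
  live L2: {k}→∅
  live L3: {d,e,k}→{d,k}
  live L4: {d,k}→{k}
  live L5: ∅→∅

Interfere edges:
  d↔{e,k,u}
  e↔{d,k}
  k↔{d,e,p,q,u}
  p↔{k}
  q↔{k}
  u↔{d,k}

Colouring:
  clique {d,e,k} ⇒ need ≥ 3
  3-colouring: c0={k}  c1={d,p,q}  c2={e,u}
  χ = 3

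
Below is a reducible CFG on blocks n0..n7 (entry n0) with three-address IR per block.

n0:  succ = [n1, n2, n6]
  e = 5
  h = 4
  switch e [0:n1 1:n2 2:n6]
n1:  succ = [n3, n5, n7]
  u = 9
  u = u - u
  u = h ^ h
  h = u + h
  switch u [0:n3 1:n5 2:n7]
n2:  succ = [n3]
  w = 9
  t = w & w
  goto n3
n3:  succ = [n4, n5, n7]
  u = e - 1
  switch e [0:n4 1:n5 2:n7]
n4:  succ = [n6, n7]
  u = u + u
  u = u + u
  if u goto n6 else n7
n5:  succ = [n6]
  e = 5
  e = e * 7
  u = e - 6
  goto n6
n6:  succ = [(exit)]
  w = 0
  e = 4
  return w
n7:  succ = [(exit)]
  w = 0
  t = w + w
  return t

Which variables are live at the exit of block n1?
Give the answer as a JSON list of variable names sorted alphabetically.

Block summaries:
  n0: def={e,h} ue=∅
  n1: def={h,u} ue={h}
  n2: def={t,w} ue=∅
  n3: def={u} ue={e}
  n4: def={u} ue={u}
  n5: def={e,u} ue=∅
  n6: def={e,w} ue=∅
  n7: def={t,w} ue=∅

Backward fixpoint:
  n0: in=∅ out={e,h}
  n1: in={e,h} out={e}
  n2: in={e} out={e}
  n3: in={e} out={u}
  n4: in={u} out=∅
  n5: in=∅ out=∅
  n6: in=∅ out=∅
  n7: in=∅ out=∅

live-out(n1) = ["e"]

Answer: ["e"]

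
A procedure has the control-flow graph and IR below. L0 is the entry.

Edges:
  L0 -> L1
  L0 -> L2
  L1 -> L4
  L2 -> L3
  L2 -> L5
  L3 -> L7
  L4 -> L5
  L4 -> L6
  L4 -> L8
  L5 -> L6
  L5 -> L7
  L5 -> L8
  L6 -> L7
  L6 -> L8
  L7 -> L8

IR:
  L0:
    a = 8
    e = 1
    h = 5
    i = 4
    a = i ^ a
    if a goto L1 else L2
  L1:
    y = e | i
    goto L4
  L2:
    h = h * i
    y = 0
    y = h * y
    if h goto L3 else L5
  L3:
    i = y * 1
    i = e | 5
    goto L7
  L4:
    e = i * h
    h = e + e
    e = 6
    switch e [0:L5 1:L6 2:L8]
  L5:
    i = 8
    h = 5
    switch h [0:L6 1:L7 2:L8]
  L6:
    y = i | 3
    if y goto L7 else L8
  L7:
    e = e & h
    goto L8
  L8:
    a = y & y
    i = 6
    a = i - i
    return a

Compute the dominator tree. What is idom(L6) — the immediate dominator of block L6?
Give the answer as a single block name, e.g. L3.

Answer: L0

Analysis:
idom tree: L1←L0 L2←L0 L3←L2 L4←L1 L5←L0 L6←L0 L7←L0 L8←L0
Dom∩ at merges:
  L5: preds {L2,L4}: {L0,L2} ∩ {L0,L1,L4} = {L0}; idom=L0
  L6: preds {L4,L5}: {L0,L1,L4} ∩ {L0,L5} = {L0}; idom=L0
  L7: preds {L3,L5,L6}: {L0,L2,L3} ∩ {L0,L5} ∩ {L0,L6} = {L0}; idom=L0
  L8: preds {L4,L5,L6,L7}: {L0,L1,L4} ∩ {L0,L5} ∩ {L0,L6} ∩ {L0,L7} = {L0}; idom=L0

idom(L6) = L0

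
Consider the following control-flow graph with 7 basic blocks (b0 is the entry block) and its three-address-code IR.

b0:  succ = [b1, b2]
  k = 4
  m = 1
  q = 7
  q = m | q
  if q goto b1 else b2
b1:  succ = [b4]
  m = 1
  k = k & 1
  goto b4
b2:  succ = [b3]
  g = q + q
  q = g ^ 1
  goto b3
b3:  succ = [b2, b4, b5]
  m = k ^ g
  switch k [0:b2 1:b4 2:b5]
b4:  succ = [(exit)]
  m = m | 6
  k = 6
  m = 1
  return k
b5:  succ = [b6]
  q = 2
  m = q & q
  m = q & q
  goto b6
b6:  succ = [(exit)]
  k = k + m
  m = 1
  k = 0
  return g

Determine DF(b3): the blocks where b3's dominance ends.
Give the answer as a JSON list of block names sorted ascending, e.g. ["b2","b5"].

idom tree: b1←b0 b2←b0 b3←b2 b4←b0 b5←b3 b6←b5
Join-block Dom:
  b2: preds {b0,b3}: {b0} ∩ {b0,b2,b3} = {b0}; idom=b0
  b4: preds {b1,b3}: {b0,b1} ∩ {b0,b2,b3} = {b0}; idom=b0

DF walk-up:
  join b2 pred b0: · stop@b0
  join b2 pred b3: b3→b2 stop@b0
  join b4 pred b1: b1 stop@b0
  join b4 pred b3: b3→b2 stop@b0
  b0: DF=∅
  b1: DF={b4}
  b2: DF={b2,b4}
  b3: DF={b2,b4}
  b4: DF=∅
  b5: DF=∅
  b6: DF=∅

DF(b3) = ["b2", "b4"]

Answer: ["b2", "b4"]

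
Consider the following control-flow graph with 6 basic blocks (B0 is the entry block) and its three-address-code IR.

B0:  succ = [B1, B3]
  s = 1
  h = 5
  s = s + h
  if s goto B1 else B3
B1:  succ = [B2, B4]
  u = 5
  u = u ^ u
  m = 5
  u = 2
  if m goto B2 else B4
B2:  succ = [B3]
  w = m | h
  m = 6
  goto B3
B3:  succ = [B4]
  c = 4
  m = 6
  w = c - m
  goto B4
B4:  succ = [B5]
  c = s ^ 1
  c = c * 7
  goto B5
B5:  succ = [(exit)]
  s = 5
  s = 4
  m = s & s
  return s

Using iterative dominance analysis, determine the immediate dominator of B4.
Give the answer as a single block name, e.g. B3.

idom tree: B1←B0 B2←B1 B3←B0 B4←B0 B5←B4
Dom at joins:
  B3: preds {B0,B2}: {B0} ∩ {B0,B1,B2} = {B0}; idom=B0
  B4: preds {B1,B3}: {B0,B1} ∩ {B0,B3} = {B0}; idom=B0

idom(B4) = B0

Answer: B0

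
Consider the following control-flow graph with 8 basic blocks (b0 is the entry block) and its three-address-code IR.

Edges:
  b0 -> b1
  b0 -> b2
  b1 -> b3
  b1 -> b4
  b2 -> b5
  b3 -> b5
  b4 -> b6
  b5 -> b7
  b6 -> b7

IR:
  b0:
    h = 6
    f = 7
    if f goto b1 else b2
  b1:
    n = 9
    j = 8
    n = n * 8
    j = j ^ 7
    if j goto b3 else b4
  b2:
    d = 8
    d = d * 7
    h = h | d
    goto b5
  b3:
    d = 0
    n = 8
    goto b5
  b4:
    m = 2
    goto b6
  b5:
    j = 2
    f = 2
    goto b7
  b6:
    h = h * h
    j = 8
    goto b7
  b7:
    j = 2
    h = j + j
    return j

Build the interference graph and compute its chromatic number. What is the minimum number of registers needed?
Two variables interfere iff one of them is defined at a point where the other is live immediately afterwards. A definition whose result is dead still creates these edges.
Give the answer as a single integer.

Answer: 3

Derivation:
def/use:
  b0: def={f,h} ue=∅
  b1: def={j,n} ue=∅
  b2: def={d,h} ue={h}
  b3: def={d,n} ue=∅
  b4: def={m} ue=∅
  b5: def={f,j} ue=∅
  b6: def={h,j} ue={h}
  b7: def={h,j} ue=∅

Live sets:
  b0 li=∅ lo={h}
  b1 li={h} lo={h}
  b2 li={h} lo=∅
  b3 li=∅ lo=∅
  b4 li={h} lo={h}
  b5 li=∅ lo=∅
  b6 li={h} lo=∅
  b7 li=∅ lo=∅

Conflict graph:
  d — {h}
  f — {h}
  h — {d,f,j,m,n}
  j — {h,n}
  m — {h}
  n — {h,j}

Colouring:
  {h,j,n} pairwise interfere (3-clique) ⇒ χ ≥ 3
  assign d→R1 f→R1 h→R0 j→R1 m→R1 n→R2 — no edge inside a register ⇒ χ ≤ 3
  χ = 3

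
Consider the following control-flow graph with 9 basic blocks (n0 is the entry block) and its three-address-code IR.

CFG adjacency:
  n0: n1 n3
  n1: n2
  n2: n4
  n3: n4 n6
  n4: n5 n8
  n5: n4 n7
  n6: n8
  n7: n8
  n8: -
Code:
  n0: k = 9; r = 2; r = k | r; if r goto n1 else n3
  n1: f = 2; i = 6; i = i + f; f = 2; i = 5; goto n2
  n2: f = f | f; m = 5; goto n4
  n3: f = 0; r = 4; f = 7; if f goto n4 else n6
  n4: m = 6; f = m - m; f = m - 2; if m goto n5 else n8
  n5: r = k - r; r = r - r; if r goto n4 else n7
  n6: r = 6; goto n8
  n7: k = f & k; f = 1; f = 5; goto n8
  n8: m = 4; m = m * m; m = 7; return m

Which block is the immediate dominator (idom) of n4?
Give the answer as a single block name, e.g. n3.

idom tree: n1←n0 n2←n1 n3←n0 n4←n0 n5←n4 n6←n3 n7←n5 n8←n0
Join-block Dom:
  n4: preds {n2,n3,n5}: {n0,n1,n2} ∩ {n0,n3} ∩ {n0,n4,n5} = {n0}; idom=n0
  n8: preds {n4,n6,n7}: {n0,n4} ∩ {n0,n3,n6} ∩ {n0,n4,n5,n7} = {n0}; idom=n0

idom(n4) = n0

Answer: n0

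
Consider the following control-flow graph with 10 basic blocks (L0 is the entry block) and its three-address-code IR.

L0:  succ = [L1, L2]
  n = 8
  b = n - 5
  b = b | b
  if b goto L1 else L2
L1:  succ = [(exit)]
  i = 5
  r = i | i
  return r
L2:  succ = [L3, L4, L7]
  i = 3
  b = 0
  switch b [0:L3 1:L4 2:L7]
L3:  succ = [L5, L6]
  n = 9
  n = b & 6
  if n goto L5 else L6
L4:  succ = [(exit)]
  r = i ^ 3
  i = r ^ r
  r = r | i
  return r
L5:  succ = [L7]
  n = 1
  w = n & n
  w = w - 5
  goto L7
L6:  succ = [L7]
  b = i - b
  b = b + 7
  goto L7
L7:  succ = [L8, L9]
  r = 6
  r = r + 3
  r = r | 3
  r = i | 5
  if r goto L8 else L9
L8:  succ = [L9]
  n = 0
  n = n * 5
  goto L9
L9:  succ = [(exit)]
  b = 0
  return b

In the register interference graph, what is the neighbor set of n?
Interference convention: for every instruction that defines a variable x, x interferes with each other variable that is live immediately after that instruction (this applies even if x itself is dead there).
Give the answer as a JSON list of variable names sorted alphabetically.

Answer: ["b", "i"]

Derivation:
Block summaries:
  L0: def={b,n} ue=∅
  L1: def={i,r} ue=∅
  L2: def={b,i} ue=∅
  L3: def={n} ue={b}
  L4: def={i,r} ue={i}
  L5: def={n,w} ue=∅
  L6: def={b} ue={b,i}
  L7: def={r} ue={i}
  L8: def={n} ue=∅
  L9: def={b} ue=∅

Live sets:
  live L0: ∅→∅
  live L1: ∅→∅
  live L2: ∅→{b,i}
  live L3: {b,i}→{b,i}
  live L4: {i}→∅
  live L5: {i}→{i}
  live L6: {b,i}→{i}
  live L7: {i}→∅
  live L8: ∅→∅
  live L9: ∅→∅

Interfere edges:
  b↔{i,n}
  i↔{b,n,r,w}
  n↔{b,i}
  r↔{i}
  w↔{i}

N(n) = ["b", "i"]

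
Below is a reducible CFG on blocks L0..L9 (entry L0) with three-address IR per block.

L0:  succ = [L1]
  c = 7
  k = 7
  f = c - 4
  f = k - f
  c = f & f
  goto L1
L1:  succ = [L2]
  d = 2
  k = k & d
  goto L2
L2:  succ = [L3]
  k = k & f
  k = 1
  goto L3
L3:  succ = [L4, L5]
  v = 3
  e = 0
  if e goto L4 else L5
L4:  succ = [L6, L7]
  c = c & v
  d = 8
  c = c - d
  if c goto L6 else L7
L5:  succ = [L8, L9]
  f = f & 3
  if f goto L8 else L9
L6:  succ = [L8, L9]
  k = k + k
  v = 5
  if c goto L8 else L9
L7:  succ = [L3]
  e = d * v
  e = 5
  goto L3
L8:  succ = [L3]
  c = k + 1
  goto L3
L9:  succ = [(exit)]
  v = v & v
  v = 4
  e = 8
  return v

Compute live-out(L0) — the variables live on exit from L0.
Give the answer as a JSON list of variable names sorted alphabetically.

Block summaries:
  L0 def {c,f,k} use ∅
  L1 def {d,k} use {k}
  L2 def {k} use {f,k}
  L3 def {e,v} use ∅
  L4 def {c,d} use {c,v}
  L5 def {f} use {f}
  L6 def {k,v} use {c,k}
  L7 def {e} use {d,v}
  L8 def {c} use {k}
  L9 def {e,v} use {v}

Backward fixpoint:
  live L0: ∅→{c,f,k}
  live L1: {c,f,k}→{c,f,k}
  live L2: {c,f,k}→{c,f,k}
  live L3: {c,f,k}→{c,f,k,v}
  live L4: {c,f,k,v}→{c,d,f,k,v}
  live L5: {f,k,v}→{f,k,v}
  live L6: {c,f,k}→{f,k,v}
  live L7: {c,d,f,k,v}→{c,f,k}
  live L8: {f,k}→{c,f,k}
  live L9: {v}→∅

live-out(L0) = ["c", "f", "k"]

Answer: ["c", "f", "k"]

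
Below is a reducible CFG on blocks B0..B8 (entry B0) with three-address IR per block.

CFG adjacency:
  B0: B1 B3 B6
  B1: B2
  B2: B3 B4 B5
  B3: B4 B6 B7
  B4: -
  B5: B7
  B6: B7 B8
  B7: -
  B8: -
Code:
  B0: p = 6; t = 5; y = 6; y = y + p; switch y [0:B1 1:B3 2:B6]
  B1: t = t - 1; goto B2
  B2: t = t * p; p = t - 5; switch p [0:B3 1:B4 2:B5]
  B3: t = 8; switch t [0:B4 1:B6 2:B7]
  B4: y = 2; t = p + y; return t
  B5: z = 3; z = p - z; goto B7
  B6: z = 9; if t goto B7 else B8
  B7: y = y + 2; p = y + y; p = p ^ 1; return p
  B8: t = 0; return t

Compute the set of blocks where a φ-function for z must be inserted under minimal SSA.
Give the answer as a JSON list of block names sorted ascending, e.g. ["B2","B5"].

idom tree: B1←B0 B2←B1 B3←B0 B4←B0 B5←B2 B6←B0 B7←B0 B8←B6
Dom at joins:
  B3: preds {B0,B2}: {B0} ∩ {B0,B1,B2} = {B0}; idom=B0
  B4: preds {B2,B3}: {B0,B1,B2} ∩ {B0,B3} = {B0}; idom=B0
  B6: preds {B0,B3}: {B0} ∩ {B0,B3} = {B0}; idom=B0
  B7: preds {B3,B5,B6}: {B0,B3} ∩ {B0,B1,B2,B5} ∩ {B0,B6} = {B0}; idom=B0

DF walk-up:
  B3←B0: walk · to B0
  B3←B2: walk B2→B1 to B0
  B4←B2: walk B2→B1 to B0
  B4←B3: walk B3 to B0
  B6←B0: walk · to B0
  B6←B3: walk B3 to B0
  B7←B3: walk B3 to B0
  B7←B5: walk B5→B2→B1 to B0
  B7←B6: walk B6 to B0
  B0: DF=∅
  B1: DF={B3,B4,B7}
  B2: DF={B3,B4,B7}
  B3: DF={B4,B6,B7}
  B4: DF=∅
  B5: DF={B7}
  B6: DF={B7}
  B7: DF=∅
  B8: DF=∅

φ for z: defs {B5,B6}
  DF⁺ = {B7}

Answer: ["B7"]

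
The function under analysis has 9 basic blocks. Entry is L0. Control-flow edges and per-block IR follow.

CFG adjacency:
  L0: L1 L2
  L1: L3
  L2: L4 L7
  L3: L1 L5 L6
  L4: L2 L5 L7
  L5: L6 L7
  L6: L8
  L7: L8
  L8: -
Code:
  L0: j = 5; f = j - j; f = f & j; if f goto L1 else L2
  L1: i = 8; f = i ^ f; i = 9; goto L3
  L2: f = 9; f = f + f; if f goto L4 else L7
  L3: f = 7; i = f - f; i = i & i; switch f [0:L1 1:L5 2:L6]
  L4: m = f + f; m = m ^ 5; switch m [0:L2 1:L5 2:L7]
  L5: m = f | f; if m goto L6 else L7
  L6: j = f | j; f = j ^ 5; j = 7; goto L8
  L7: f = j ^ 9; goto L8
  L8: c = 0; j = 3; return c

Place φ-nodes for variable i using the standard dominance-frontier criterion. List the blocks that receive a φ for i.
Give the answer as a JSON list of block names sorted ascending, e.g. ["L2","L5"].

idom tree: L1←L0 L2←L0 L3←L1 L4←L2 L5←L0 L6←L0 L7←L0 L8←L0
Join-block Dom:
  L1: preds {L0,L3}: {L0} ∩ {L0,L1,L3} = {L0}; idom=L0
  L2: preds {L0,L4}: {L0} ∩ {L0,L2,L4} = {L0}; idom=L0
  L5: preds {L3,L4}: {L0,L1,L3} ∩ {L0,L2,L4} = {L0}; idom=L0
  L6: preds {L3,L5}: {L0,L1,L3} ∩ {L0,L5} = {L0}; idom=L0
  L7: preds {L2,L4,L5}: {L0,L2} ∩ {L0,L2,L4} ∩ {L0,L5} = {L0}; idom=L0
  L8: preds {L6,L7}: {L0,L6} ∩ {L0,L7} = {L0}; idom=L0

Frontier:
  L1←L0: walk · to L0
  L1←L3: walk L3→L1 to L0
  L2←L0: walk · to L0
  L2←L4: walk L4→L2 to L0
  L5←L3: walk L3→L1 to L0
  L5←L4: walk L4→L2 to L0
  L6←L3: walk L3→L1 to L0
  L6←L5: walk L5 to L0
  L7←L2: walk L2 to L0
  L7←L4: walk L4→L2 to L0
  L7←L5: walk L5 to L0
  L8←L6: walk L6 to L0
  L8←L7: walk L7 to L0
  L0: DF=∅
  L1: DF={L1,L5,L6}
  L2: DF={L2,L5,L7}
  L3: DF={L1,L5,L6}
  L4: DF={L2,L5,L7}
  L5: DF={L6,L7}
  L6: DF={L8}
  L7: DF={L8}
  L8: DF=∅

φ for i: defs {L1,L3}
  DF⁺ = {L1,L5,L6,L7,L8}

Answer: ["L1", "L5", "L6", "L7", "L8"]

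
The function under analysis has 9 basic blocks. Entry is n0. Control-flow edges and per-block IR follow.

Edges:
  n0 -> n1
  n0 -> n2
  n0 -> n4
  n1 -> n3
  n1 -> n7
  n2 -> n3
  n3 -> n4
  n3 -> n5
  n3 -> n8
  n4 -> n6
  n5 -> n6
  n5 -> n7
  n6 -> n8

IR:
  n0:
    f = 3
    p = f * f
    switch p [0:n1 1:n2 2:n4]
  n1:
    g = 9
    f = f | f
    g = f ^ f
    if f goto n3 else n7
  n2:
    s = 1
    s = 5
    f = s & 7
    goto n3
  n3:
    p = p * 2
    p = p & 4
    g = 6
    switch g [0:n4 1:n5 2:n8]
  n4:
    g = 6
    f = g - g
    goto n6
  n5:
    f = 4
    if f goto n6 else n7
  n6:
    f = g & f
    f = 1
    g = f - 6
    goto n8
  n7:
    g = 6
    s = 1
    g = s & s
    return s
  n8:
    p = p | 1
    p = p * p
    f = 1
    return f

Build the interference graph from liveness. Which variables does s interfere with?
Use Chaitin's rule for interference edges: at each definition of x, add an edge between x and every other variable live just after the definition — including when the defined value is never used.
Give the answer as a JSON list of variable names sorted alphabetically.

Answer: ["g", "p"]

Derivation:
Per-block:
  n0: {f,p} / ∅
  n1: {f,g} / {f}
  n2: {f,s} / ∅
  n3: {g,p} / {p}
  n4: {f,g} / ∅
  n5: {f} / ∅
  n6: {f,g} / {f,g}
  n7: {g,s} / ∅
  n8: {f,p} / {p}

Liveness:
  n0 li=∅ lo={f,p}
  n1 li={f,p} lo={p}
  n2 li={p} lo={p}
  n3 li={p} lo={g,p}
  n4 li={p} lo={f,g,p}
  n5 li={g,p} lo={f,g,p}
  n6 li={f,g,p} lo={p}
  n7 li=∅ lo=∅
  n8 li={p} lo=∅

Interfere edges:
  f — {g,p}
  g — {f,p,s}
  p — {f,g,s}
  s — {g,p}

N(s) = ["g", "p"]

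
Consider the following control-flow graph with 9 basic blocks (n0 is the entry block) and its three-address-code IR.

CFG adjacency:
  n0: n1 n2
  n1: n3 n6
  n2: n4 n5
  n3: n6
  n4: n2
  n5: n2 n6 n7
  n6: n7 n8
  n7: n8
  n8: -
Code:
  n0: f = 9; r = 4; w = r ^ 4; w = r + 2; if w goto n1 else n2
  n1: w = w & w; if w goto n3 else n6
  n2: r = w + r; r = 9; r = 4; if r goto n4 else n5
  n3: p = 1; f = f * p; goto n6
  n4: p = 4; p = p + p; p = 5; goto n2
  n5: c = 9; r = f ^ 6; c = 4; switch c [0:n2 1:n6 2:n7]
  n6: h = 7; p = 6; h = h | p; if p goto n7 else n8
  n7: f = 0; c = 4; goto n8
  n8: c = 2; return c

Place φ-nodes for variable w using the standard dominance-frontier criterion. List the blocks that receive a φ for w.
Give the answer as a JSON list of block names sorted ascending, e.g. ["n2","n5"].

idom tree: n1←n0 n2←n0 n3←n1 n4←n2 n5←n2 n6←n0 n7←n0 n8←n0
Dom at joins:
  n2: preds {n0,n4,n5}: {n0} ∩ {n0,n2,n4} ∩ {n0,n2,n5} = {n0}; idom=n0
  n6: preds {n1,n3,n5}: {n0,n1} ∩ {n0,n1,n3} ∩ {n0,n2,n5} = {n0}; idom=n0
  n7: preds {n5,n6}: {n0,n2,n5} ∩ {n0,n6} = {n0}; idom=n0
  n8: preds {n6,n7}: {n0,n6} ∩ {n0,n7} = {n0}; idom=n0

DF walk-up:
  n2←n0: walk · to n0
  n2←n4: walk n4→n2 to n0
  n2←n5: walk n5→n2 to n0
  n6←n1: walk n1 to n0
  n6←n3: walk n3→n1 to n0
  n6←n5: walk n5→n2 to n0
  n7←n5: walk n5→n2 to n0
  n7←n6: walk n6 to n0
  n8←n6: walk n6 to n0
  n8←n7: walk n7 to n0
  n0: DF=∅
  n1: DF={n6}
  n2: DF={n2,n6,n7}
  n3: DF={n6}
  n4: DF={n2}
  n5: DF={n2,n6,n7}
  n6: DF={n7,n8}
  n7: DF={n8}
  n8: DF=∅

φ for w: defs {n0,n1}
  DF⁺ = {n6,n7,n8}

Answer: ["n6", "n7", "n8"]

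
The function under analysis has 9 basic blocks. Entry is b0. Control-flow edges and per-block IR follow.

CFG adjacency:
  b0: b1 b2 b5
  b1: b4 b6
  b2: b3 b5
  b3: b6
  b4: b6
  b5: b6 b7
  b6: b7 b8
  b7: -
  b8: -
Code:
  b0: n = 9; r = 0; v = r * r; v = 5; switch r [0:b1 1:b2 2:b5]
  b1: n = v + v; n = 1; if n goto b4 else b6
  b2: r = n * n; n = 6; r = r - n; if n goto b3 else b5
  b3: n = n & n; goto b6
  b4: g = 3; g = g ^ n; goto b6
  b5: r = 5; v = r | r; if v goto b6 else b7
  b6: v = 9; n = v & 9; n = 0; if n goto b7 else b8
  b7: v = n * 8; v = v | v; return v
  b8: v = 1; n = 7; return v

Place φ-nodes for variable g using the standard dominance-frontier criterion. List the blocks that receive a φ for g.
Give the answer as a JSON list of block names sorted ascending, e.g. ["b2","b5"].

Answer: ["b6", "b7"]

Working:
idom tree: b1←b0 b2←b0 b3←b2 b4←b1 b5←b0 b6←b0 b7←b0 b8←b6
Dom∩ at merges:
  b5: preds {b0,b2}: {b0} ∩ {b0,b2} = {b0}; idom=b0
  b6: preds {b1,b3,b4,b5}: {b0,b1} ∩ {b0,b2,b3} ∩ {b0,b1,b4} ∩ {b0,b5} = {b0}; idom=b0
  b7: preds {b5,b6}: {b0,b5} ∩ {b0,b6} = {b0}; idom=b0

DF walk-up:
  b5←b0: walk · to b0
  b5←b2: walk b2 to b0
  b6←b1: walk b1 to b0
  b6←b3: walk b3→b2 to b0
  b6←b4: walk b4→b1 to b0
  b6←b5: walk b5 to b0
  b7←b5: walk b5 to b0
  b7←b6: walk b6 to b0
  DF(b0)=∅
  DF(b1)={b6}
  DF(b2)={b5,b6}
  DF(b3)={b6}
  DF(b4)={b6}
  DF(b5)={b6,b7}
  DF(b6)={b7}
  DF(b7)=∅
  DF(b8)=∅

φ for g: defs {b4}
  DF⁺ = {b6,b7}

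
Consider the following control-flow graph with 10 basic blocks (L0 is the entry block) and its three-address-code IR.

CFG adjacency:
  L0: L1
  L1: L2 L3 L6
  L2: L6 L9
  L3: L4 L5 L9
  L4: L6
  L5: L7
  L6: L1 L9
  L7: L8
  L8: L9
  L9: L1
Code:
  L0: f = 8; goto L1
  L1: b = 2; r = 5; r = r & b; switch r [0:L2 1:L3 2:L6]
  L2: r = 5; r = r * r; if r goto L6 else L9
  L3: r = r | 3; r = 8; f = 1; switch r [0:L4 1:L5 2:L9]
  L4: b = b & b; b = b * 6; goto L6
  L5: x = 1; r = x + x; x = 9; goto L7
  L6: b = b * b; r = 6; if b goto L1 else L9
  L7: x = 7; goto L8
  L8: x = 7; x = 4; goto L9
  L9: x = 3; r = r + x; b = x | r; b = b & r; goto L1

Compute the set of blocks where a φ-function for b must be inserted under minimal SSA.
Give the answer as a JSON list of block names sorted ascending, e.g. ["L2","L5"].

idom tree: L1←L0 L2←L1 L3←L1 L4←L3 L5←L3 L6←L1 L7←L5 L8←L7 L9←L1
Dom∩ at merges:
  L1: preds {L0,L6,L9}: {L0} ∩ {L0,L1,L6} ∩ {L0,L1,L9} = {L0}; idom=L0
  L6: preds {L1,L2,L4}: {L0,L1} ∩ {L0,L1,L2} ∩ {L0,L1,L3,L4} = {L0,L1}; idom=L1
  L9: preds {L2,L3,L6,L8}: {L0,L1,L2} ∩ {L0,L1,L3} ∩ {L0,L1,L6} ∩ {L0,L1,L3,L5,L7,L8} = {L0,L1}; idom=L1

DF derivation:
  L1←L0: walk · to L0
  L1←L6: walk L6→L1 to L0
  L1←L9: walk L9→L1 to L0
  L6←L1: walk · to L1
  L6←L2: walk L2 to L1
  L6←L4: walk L4→L3 to L1
  L9←L2: walk L2 to L1
  L9←L3: walk L3 to L1
  L9←L6: walk L6 to L1
  L9←L8: walk L8→L7→L5→L3 to L1
  DF(L0)=∅
  DF(L1)={L1}
  DF(L2)={L6,L9}
  DF(L3)={L6,L9}
  DF(L4)={L6}
  DF(L5)={L9}
  DF(L6)={L1,L9}
  DF(L7)={L9}
  DF(L8)={L9}
  DF(L9)={L1}

φ for b: defs {L1,L4,L6,L9}
  DF⁺ = {L1,L6,L9}

Answer: ["L1", "L6", "L9"]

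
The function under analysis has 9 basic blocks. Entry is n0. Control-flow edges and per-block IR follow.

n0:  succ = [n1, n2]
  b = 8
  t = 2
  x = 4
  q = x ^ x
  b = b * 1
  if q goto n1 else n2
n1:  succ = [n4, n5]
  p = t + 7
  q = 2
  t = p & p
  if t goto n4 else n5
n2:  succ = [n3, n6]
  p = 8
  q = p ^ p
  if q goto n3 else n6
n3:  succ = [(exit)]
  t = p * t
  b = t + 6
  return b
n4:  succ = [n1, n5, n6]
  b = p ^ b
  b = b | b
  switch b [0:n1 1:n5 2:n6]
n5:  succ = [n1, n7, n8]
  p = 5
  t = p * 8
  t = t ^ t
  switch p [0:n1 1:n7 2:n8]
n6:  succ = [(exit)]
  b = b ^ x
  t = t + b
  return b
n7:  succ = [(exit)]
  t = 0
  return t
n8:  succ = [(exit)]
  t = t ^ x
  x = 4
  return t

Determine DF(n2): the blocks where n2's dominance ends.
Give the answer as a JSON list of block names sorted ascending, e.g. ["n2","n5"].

Answer: ["n6"]

Derivation:
idom tree: n1←n0 n2←n0 n3←n2 n4←n1 n5←n1 n6←n0 n7←n5 n8←n5
Dom∩ at merges:
  n1: preds {n0,n4,n5}: {n0} ∩ {n0,n1,n4} ∩ {n0,n1,n5} = {n0}; idom=n0
  n5: preds {n1,n4}: {n0,n1} ∩ {n0,n1,n4} = {n0,n1}; idom=n1
  n6: preds {n2,n4}: {n0,n2} ∩ {n0,n1,n4} = {n0}; idom=n0

DF derivation:
  join n1 pred n0: · stop@n0
  join n1 pred n4: n4→n1 stop@n0
  join n1 pred n5: n5→n1 stop@n0
  join n5 pred n1: · stop@n1
  join n5 pred n4: n4 stop@n1
  join n6 pred n2: n2 stop@n0
  join n6 pred n4: n4→n1 stop@n0
  n0: DF=∅
  n1: DF={n1,n6}
  n2: DF={n6}
  n3: DF=∅
  n4: DF={n1,n5,n6}
  n5: DF={n1}
  n6: DF=∅
  n7: DF=∅
  n8: DF=∅

DF(n2) = ["n6"]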